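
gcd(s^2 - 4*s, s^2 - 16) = s - 4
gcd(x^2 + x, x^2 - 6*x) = x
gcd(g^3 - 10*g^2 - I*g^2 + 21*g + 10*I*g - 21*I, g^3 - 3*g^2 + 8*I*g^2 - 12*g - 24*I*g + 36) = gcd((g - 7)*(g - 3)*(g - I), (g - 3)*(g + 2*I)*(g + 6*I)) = g - 3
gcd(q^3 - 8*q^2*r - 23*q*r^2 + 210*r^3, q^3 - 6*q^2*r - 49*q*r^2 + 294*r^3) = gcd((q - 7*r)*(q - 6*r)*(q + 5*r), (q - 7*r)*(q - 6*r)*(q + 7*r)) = q^2 - 13*q*r + 42*r^2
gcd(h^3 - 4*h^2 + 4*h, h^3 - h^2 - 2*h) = h^2 - 2*h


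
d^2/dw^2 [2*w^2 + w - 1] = 4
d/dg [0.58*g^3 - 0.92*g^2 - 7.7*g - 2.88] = 1.74*g^2 - 1.84*g - 7.7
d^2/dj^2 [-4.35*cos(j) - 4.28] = 4.35*cos(j)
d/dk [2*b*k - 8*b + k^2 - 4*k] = 2*b + 2*k - 4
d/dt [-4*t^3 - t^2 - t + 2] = -12*t^2 - 2*t - 1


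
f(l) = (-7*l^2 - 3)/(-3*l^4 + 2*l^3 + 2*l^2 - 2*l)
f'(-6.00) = 0.02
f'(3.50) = -0.18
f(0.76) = 14.44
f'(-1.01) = 87.60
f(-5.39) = 0.07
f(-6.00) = 0.06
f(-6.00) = 0.06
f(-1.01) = 9.04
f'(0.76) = -0.75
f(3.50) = 0.26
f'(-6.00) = 0.02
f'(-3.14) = 0.15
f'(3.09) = -0.28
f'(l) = -14*l/(-3*l^4 + 2*l^3 + 2*l^2 - 2*l) + (-7*l^2 - 3)*(12*l^3 - 6*l^2 - 4*l + 2)/(-3*l^4 + 2*l^3 + 2*l^2 - 2*l)^2 = 2*(-21*l^5 + 7*l^4 - 18*l^3 + 16*l^2 + 6*l - 3)/(l^2*(9*l^6 - 12*l^5 - 8*l^4 + 20*l^3 - 4*l^2 - 8*l + 4))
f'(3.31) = -0.21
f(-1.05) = 6.47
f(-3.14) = 0.22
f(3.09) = 0.35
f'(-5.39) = 0.03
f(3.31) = 0.29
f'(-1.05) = 46.99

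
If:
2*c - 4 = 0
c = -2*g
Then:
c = 2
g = -1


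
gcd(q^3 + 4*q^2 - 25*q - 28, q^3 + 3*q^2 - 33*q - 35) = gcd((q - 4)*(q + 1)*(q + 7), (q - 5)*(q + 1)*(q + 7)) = q^2 + 8*q + 7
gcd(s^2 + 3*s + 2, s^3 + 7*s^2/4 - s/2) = s + 2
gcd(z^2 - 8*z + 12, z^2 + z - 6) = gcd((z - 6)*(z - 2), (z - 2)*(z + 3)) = z - 2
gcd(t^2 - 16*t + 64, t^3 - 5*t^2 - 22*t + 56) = 1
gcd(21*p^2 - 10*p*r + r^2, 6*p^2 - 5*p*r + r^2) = 3*p - r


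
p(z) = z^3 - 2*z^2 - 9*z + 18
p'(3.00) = 6.00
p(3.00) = 0.00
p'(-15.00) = 726.00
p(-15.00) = -3672.00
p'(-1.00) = -2.00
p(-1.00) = 24.00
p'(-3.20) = 34.52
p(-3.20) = -6.45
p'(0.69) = -10.33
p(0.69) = 11.17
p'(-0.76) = -4.23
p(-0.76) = 23.25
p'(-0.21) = -8.03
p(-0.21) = 19.79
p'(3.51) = 13.92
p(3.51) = 5.01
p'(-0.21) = -8.03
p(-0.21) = 19.79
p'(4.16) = 26.28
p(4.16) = 17.94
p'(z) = 3*z^2 - 4*z - 9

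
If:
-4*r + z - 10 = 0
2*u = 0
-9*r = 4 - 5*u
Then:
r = -4/9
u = 0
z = 74/9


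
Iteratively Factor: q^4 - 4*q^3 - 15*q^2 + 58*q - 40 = (q - 2)*(q^3 - 2*q^2 - 19*q + 20) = (q - 2)*(q + 4)*(q^2 - 6*q + 5) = (q - 5)*(q - 2)*(q + 4)*(q - 1)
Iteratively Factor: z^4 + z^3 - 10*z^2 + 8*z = (z - 2)*(z^3 + 3*z^2 - 4*z) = (z - 2)*(z + 4)*(z^2 - z) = (z - 2)*(z - 1)*(z + 4)*(z)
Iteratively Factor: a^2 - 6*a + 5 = (a - 1)*(a - 5)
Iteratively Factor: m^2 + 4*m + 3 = (m + 3)*(m + 1)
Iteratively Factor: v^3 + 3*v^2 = (v + 3)*(v^2) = v*(v + 3)*(v)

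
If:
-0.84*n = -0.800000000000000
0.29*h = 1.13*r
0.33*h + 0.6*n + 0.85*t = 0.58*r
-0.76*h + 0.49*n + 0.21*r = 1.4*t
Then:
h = 3.45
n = 0.95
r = 0.89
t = -1.41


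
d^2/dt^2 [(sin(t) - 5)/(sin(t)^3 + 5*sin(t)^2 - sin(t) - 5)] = (-4*(1 - cos(2*t))^2*sin(t) + 35*(1 - cos(2*t))^2 + 344*sin(t) - 248*sin(3*t) - 830*cos(2*t) - 5*cos(4*t)/2 + 3825/2)/((sin(t) + 5)^3*(cos(2*t) + 1)^2)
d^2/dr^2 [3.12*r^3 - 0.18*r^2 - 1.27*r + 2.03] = 18.72*r - 0.36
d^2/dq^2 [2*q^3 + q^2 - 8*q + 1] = 12*q + 2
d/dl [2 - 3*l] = -3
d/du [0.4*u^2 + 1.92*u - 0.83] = 0.8*u + 1.92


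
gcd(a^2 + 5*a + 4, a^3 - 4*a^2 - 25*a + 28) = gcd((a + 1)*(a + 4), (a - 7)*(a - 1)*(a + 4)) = a + 4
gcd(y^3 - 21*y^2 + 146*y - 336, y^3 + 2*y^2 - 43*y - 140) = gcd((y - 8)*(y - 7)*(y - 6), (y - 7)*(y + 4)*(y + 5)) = y - 7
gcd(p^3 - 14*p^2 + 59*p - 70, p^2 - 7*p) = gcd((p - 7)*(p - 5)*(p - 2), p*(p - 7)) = p - 7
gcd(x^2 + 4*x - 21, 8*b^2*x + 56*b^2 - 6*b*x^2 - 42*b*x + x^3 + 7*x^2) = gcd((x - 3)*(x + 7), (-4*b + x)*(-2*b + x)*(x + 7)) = x + 7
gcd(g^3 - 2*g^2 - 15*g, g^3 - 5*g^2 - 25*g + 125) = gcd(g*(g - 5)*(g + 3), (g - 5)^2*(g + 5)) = g - 5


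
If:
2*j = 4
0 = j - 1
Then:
No Solution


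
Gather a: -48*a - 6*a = -54*a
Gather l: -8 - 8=-16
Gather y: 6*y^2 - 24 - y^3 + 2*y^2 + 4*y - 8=-y^3 + 8*y^2 + 4*y - 32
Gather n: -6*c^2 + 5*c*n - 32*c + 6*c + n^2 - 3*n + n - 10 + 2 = -6*c^2 - 26*c + n^2 + n*(5*c - 2) - 8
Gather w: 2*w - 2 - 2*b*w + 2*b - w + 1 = 2*b + w*(1 - 2*b) - 1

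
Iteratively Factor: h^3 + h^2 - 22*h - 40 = (h - 5)*(h^2 + 6*h + 8) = (h - 5)*(h + 2)*(h + 4)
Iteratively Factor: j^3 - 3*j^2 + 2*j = (j - 1)*(j^2 - 2*j) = (j - 2)*(j - 1)*(j)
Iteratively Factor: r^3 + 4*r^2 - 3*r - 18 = (r + 3)*(r^2 + r - 6) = (r - 2)*(r + 3)*(r + 3)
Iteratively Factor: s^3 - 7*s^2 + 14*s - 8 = (s - 2)*(s^2 - 5*s + 4) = (s - 2)*(s - 1)*(s - 4)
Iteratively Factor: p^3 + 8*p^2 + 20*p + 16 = (p + 2)*(p^2 + 6*p + 8) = (p + 2)^2*(p + 4)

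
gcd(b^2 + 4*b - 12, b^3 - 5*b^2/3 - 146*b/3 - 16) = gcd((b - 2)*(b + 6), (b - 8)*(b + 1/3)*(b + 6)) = b + 6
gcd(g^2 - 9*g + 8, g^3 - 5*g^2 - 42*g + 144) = g - 8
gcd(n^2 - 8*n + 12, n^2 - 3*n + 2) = n - 2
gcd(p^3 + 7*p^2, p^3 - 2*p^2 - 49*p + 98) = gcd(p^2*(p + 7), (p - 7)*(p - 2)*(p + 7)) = p + 7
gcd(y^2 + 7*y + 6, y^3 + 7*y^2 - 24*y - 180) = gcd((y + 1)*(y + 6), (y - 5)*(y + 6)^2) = y + 6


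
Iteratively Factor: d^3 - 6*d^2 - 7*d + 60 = (d - 5)*(d^2 - d - 12) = (d - 5)*(d + 3)*(d - 4)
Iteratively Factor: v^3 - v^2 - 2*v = (v + 1)*(v^2 - 2*v) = v*(v + 1)*(v - 2)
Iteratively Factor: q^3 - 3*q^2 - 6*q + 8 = (q - 1)*(q^2 - 2*q - 8) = (q - 1)*(q + 2)*(q - 4)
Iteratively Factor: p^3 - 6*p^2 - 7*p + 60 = (p + 3)*(p^2 - 9*p + 20) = (p - 4)*(p + 3)*(p - 5)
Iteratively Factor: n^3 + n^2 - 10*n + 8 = (n + 4)*(n^2 - 3*n + 2) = (n - 1)*(n + 4)*(n - 2)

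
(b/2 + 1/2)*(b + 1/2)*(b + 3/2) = b^3/2 + 3*b^2/2 + 11*b/8 + 3/8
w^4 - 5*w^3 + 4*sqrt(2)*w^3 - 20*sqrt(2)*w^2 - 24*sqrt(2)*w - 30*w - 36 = (w - 6)*(w + 1)*(w + sqrt(2))*(w + 3*sqrt(2))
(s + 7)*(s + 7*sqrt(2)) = s^2 + 7*s + 7*sqrt(2)*s + 49*sqrt(2)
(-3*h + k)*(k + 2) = -3*h*k - 6*h + k^2 + 2*k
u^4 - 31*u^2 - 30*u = u*(u - 6)*(u + 1)*(u + 5)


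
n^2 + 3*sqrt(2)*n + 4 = (n + sqrt(2))*(n + 2*sqrt(2))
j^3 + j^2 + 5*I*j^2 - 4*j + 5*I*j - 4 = (j + 1)*(j + I)*(j + 4*I)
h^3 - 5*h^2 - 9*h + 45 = (h - 5)*(h - 3)*(h + 3)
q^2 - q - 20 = (q - 5)*(q + 4)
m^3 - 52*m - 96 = (m - 8)*(m + 2)*(m + 6)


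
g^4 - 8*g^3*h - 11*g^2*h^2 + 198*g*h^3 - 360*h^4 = (g - 6*h)*(g - 4*h)*(g - 3*h)*(g + 5*h)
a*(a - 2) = a^2 - 2*a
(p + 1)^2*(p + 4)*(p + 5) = p^4 + 11*p^3 + 39*p^2 + 49*p + 20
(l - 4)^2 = l^2 - 8*l + 16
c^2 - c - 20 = (c - 5)*(c + 4)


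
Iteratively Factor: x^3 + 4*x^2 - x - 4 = (x - 1)*(x^2 + 5*x + 4) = (x - 1)*(x + 4)*(x + 1)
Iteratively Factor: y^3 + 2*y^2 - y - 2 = (y - 1)*(y^2 + 3*y + 2) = (y - 1)*(y + 1)*(y + 2)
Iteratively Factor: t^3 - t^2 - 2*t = (t - 2)*(t^2 + t) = (t - 2)*(t + 1)*(t)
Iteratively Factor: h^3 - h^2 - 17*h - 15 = (h - 5)*(h^2 + 4*h + 3) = (h - 5)*(h + 1)*(h + 3)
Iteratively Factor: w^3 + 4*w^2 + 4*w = (w)*(w^2 + 4*w + 4) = w*(w + 2)*(w + 2)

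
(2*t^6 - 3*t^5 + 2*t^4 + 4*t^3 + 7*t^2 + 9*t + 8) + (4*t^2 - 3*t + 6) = 2*t^6 - 3*t^5 + 2*t^4 + 4*t^3 + 11*t^2 + 6*t + 14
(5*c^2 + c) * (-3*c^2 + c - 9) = -15*c^4 + 2*c^3 - 44*c^2 - 9*c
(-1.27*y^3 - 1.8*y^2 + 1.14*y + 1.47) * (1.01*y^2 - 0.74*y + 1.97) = -1.2827*y^5 - 0.8782*y^4 - 0.0185*y^3 - 2.9049*y^2 + 1.158*y + 2.8959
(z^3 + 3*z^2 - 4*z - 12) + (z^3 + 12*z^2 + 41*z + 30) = 2*z^3 + 15*z^2 + 37*z + 18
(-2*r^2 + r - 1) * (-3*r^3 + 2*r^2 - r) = 6*r^5 - 7*r^4 + 7*r^3 - 3*r^2 + r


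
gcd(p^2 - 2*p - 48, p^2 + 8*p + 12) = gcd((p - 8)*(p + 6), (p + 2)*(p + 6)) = p + 6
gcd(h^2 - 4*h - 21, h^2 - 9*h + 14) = h - 7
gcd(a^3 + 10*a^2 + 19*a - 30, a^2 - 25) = a + 5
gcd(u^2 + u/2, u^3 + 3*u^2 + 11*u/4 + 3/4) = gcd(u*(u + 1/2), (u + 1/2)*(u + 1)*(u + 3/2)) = u + 1/2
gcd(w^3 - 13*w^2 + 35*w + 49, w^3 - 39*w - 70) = w - 7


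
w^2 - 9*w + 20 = (w - 5)*(w - 4)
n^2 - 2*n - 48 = (n - 8)*(n + 6)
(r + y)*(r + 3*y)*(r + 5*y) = r^3 + 9*r^2*y + 23*r*y^2 + 15*y^3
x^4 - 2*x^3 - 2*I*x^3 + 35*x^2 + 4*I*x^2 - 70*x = x*(x - 2)*(x - 7*I)*(x + 5*I)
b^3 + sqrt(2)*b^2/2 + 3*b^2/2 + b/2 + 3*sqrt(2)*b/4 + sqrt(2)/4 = (b + 1/2)*(b + 1)*(b + sqrt(2)/2)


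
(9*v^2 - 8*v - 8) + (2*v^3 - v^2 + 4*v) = 2*v^3 + 8*v^2 - 4*v - 8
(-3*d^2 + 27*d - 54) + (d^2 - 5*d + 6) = -2*d^2 + 22*d - 48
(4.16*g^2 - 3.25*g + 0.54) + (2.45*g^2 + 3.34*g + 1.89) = 6.61*g^2 + 0.0899999999999999*g + 2.43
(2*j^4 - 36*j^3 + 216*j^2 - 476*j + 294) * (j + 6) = 2*j^5 - 24*j^4 + 820*j^2 - 2562*j + 1764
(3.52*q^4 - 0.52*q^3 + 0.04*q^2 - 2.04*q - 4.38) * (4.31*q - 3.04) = 15.1712*q^5 - 12.942*q^4 + 1.7532*q^3 - 8.914*q^2 - 12.6762*q + 13.3152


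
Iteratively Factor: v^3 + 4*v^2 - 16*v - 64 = (v - 4)*(v^2 + 8*v + 16) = (v - 4)*(v + 4)*(v + 4)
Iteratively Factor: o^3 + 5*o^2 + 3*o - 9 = (o - 1)*(o^2 + 6*o + 9) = (o - 1)*(o + 3)*(o + 3)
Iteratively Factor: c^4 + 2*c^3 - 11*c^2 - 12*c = (c - 3)*(c^3 + 5*c^2 + 4*c) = (c - 3)*(c + 1)*(c^2 + 4*c) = (c - 3)*(c + 1)*(c + 4)*(c)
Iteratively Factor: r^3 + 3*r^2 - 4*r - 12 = (r + 3)*(r^2 - 4) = (r + 2)*(r + 3)*(r - 2)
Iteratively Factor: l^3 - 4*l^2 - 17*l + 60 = (l - 3)*(l^2 - l - 20) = (l - 5)*(l - 3)*(l + 4)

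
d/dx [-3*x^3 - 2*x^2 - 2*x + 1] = -9*x^2 - 4*x - 2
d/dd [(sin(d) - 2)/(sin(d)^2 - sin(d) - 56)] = (4*sin(d) + cos(d)^2 - 59)*cos(d)/(sin(d) + cos(d)^2 + 55)^2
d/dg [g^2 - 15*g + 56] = 2*g - 15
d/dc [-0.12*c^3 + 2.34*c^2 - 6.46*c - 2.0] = -0.36*c^2 + 4.68*c - 6.46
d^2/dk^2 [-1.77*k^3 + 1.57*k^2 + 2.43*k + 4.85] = 3.14 - 10.62*k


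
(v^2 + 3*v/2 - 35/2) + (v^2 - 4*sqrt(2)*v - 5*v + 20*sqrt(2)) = 2*v^2 - 4*sqrt(2)*v - 7*v/2 - 35/2 + 20*sqrt(2)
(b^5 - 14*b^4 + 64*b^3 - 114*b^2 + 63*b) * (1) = b^5 - 14*b^4 + 64*b^3 - 114*b^2 + 63*b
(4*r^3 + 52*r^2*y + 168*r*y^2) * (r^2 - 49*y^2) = 4*r^5 + 52*r^4*y - 28*r^3*y^2 - 2548*r^2*y^3 - 8232*r*y^4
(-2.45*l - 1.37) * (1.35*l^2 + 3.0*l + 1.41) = -3.3075*l^3 - 9.1995*l^2 - 7.5645*l - 1.9317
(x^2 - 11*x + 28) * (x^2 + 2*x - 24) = x^4 - 9*x^3 - 18*x^2 + 320*x - 672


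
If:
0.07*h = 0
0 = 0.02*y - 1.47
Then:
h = 0.00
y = 73.50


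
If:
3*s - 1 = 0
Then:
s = 1/3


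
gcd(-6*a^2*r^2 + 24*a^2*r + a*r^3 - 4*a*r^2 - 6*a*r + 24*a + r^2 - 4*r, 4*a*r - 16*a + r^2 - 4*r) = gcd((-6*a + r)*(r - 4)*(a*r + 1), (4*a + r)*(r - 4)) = r - 4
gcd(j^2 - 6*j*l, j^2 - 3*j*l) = j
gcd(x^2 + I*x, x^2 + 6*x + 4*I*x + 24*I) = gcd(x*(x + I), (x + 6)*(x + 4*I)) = 1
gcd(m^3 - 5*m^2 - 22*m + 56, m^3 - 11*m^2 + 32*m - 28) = m^2 - 9*m + 14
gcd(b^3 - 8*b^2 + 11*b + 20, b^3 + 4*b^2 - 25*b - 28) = b^2 - 3*b - 4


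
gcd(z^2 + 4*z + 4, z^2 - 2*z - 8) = z + 2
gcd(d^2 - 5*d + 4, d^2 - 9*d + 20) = d - 4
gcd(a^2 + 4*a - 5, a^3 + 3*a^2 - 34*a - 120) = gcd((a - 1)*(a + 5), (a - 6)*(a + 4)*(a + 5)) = a + 5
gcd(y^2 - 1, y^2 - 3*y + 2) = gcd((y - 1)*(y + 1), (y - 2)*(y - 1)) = y - 1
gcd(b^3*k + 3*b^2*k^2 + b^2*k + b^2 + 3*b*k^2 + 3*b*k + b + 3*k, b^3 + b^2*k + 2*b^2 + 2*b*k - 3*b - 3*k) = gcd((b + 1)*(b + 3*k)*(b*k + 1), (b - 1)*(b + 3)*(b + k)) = 1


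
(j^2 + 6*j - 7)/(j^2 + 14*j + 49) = (j - 1)/(j + 7)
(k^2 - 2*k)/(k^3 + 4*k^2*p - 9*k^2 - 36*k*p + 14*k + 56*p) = k/(k^2 + 4*k*p - 7*k - 28*p)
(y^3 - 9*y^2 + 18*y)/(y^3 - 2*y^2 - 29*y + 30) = y*(y - 3)/(y^2 + 4*y - 5)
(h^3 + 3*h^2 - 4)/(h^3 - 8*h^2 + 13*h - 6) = (h^2 + 4*h + 4)/(h^2 - 7*h + 6)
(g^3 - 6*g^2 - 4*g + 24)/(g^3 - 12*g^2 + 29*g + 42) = (g^2 - 4)/(g^2 - 6*g - 7)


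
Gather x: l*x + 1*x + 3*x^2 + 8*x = 3*x^2 + x*(l + 9)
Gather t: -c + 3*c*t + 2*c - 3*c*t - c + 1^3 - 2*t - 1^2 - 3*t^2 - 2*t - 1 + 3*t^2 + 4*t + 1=0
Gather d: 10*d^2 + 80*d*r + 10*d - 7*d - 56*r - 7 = 10*d^2 + d*(80*r + 3) - 56*r - 7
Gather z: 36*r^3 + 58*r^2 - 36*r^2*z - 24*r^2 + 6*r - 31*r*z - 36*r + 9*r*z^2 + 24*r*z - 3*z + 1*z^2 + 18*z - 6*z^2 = 36*r^3 + 34*r^2 - 30*r + z^2*(9*r - 5) + z*(-36*r^2 - 7*r + 15)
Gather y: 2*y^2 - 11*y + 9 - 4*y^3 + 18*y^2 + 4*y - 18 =-4*y^3 + 20*y^2 - 7*y - 9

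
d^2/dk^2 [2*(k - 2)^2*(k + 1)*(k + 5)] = 24*k^2 + 24*k - 60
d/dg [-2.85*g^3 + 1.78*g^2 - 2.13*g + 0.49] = -8.55*g^2 + 3.56*g - 2.13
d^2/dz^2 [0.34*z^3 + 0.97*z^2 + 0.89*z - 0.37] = 2.04*z + 1.94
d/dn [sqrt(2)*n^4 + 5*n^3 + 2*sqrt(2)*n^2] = n*(4*sqrt(2)*n^2 + 15*n + 4*sqrt(2))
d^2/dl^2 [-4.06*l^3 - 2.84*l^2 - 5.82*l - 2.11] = -24.36*l - 5.68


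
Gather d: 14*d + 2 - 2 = 14*d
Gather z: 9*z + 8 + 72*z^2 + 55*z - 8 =72*z^2 + 64*z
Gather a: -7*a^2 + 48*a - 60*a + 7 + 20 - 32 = -7*a^2 - 12*a - 5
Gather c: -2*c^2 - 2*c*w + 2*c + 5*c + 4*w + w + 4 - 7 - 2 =-2*c^2 + c*(7 - 2*w) + 5*w - 5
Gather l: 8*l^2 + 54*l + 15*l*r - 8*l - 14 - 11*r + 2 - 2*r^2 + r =8*l^2 + l*(15*r + 46) - 2*r^2 - 10*r - 12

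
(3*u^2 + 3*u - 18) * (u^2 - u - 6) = 3*u^4 - 39*u^2 + 108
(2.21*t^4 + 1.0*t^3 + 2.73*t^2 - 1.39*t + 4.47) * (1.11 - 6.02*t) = -13.3042*t^5 - 3.5669*t^4 - 15.3246*t^3 + 11.3981*t^2 - 28.4523*t + 4.9617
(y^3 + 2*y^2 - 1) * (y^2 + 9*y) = y^5 + 11*y^4 + 18*y^3 - y^2 - 9*y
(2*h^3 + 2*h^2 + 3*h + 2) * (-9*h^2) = -18*h^5 - 18*h^4 - 27*h^3 - 18*h^2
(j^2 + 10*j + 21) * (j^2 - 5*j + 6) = j^4 + 5*j^3 - 23*j^2 - 45*j + 126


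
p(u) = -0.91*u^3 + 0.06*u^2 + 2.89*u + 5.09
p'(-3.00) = -22.04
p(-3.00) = 21.53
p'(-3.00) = -22.04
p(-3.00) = 21.53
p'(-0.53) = 2.06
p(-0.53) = 3.71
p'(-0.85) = 0.82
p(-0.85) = 3.24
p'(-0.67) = 1.58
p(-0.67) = 3.45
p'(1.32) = -1.71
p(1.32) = 6.92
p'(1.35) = -1.92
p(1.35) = 6.86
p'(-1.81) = -6.27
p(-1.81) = 5.45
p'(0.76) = 1.40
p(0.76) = 6.92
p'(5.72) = -85.74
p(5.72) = -146.72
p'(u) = -2.73*u^2 + 0.12*u + 2.89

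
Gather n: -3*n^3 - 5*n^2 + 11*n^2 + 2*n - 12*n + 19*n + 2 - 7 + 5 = -3*n^3 + 6*n^2 + 9*n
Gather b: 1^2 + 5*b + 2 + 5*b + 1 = 10*b + 4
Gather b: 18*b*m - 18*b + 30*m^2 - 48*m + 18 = b*(18*m - 18) + 30*m^2 - 48*m + 18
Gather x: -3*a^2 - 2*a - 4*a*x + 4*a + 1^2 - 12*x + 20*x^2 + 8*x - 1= -3*a^2 + 2*a + 20*x^2 + x*(-4*a - 4)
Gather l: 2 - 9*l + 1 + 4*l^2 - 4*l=4*l^2 - 13*l + 3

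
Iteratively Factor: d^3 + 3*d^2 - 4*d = (d)*(d^2 + 3*d - 4) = d*(d - 1)*(d + 4)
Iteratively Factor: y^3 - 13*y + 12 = (y - 1)*(y^2 + y - 12) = (y - 1)*(y + 4)*(y - 3)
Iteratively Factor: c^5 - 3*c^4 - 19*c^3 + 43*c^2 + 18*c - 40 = (c - 5)*(c^4 + 2*c^3 - 9*c^2 - 2*c + 8) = (c - 5)*(c + 4)*(c^3 - 2*c^2 - c + 2) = (c - 5)*(c - 1)*(c + 4)*(c^2 - c - 2) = (c - 5)*(c - 2)*(c - 1)*(c + 4)*(c + 1)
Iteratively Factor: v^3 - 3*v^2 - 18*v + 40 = (v + 4)*(v^2 - 7*v + 10) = (v - 2)*(v + 4)*(v - 5)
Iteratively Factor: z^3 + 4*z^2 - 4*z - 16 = (z + 2)*(z^2 + 2*z - 8) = (z + 2)*(z + 4)*(z - 2)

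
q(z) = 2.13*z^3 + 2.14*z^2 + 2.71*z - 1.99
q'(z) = 6.39*z^2 + 4.28*z + 2.71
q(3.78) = 153.87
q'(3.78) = 110.19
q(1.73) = 20.13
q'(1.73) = 29.24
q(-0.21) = -2.48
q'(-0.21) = 2.09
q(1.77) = 21.32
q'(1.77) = 30.30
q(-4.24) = -137.37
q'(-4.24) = 99.44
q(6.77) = 775.35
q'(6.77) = 324.56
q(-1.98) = -15.50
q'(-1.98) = 19.29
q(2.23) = 38.32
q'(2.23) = 44.03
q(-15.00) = -6749.89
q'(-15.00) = 1376.26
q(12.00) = 4019.33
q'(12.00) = 974.23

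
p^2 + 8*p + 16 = (p + 4)^2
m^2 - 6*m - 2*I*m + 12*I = (m - 6)*(m - 2*I)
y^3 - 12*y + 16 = (y - 2)^2*(y + 4)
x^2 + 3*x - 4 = (x - 1)*(x + 4)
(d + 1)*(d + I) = d^2 + d + I*d + I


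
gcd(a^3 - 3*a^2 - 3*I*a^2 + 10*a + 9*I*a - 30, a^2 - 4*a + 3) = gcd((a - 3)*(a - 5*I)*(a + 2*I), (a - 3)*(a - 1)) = a - 3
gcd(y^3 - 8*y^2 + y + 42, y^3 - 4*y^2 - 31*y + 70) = y - 7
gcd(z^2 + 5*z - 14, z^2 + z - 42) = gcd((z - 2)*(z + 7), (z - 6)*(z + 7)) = z + 7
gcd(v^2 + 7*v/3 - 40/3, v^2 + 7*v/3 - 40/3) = v^2 + 7*v/3 - 40/3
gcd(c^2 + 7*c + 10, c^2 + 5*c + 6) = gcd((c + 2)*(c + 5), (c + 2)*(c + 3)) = c + 2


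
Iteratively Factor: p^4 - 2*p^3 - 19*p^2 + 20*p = (p - 5)*(p^3 + 3*p^2 - 4*p) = (p - 5)*(p - 1)*(p^2 + 4*p) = p*(p - 5)*(p - 1)*(p + 4)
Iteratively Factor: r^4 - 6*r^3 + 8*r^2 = (r - 4)*(r^3 - 2*r^2) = (r - 4)*(r - 2)*(r^2) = r*(r - 4)*(r - 2)*(r)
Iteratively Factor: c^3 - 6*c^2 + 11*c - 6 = (c - 2)*(c^2 - 4*c + 3) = (c - 3)*(c - 2)*(c - 1)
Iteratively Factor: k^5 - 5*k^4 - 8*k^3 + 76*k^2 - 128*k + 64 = (k - 1)*(k^4 - 4*k^3 - 12*k^2 + 64*k - 64) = (k - 2)*(k - 1)*(k^3 - 2*k^2 - 16*k + 32) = (k - 2)*(k - 1)*(k + 4)*(k^2 - 6*k + 8) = (k - 2)^2*(k - 1)*(k + 4)*(k - 4)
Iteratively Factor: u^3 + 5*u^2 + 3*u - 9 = (u + 3)*(u^2 + 2*u - 3) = (u + 3)^2*(u - 1)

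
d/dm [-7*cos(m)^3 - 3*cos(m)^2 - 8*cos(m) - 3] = (21*cos(m)^2 + 6*cos(m) + 8)*sin(m)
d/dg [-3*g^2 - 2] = -6*g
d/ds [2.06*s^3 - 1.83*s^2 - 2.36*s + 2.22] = 6.18*s^2 - 3.66*s - 2.36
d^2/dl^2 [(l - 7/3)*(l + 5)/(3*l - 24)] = 442/(9*(l^3 - 24*l^2 + 192*l - 512))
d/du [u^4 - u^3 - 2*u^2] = u*(4*u^2 - 3*u - 4)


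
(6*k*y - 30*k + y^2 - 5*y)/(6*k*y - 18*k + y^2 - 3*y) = (y - 5)/(y - 3)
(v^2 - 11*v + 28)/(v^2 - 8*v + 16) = (v - 7)/(v - 4)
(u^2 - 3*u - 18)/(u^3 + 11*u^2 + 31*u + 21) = (u - 6)/(u^2 + 8*u + 7)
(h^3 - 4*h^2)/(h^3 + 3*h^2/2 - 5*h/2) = 2*h*(h - 4)/(2*h^2 + 3*h - 5)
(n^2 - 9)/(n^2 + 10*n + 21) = (n - 3)/(n + 7)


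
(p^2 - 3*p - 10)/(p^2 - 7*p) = (p^2 - 3*p - 10)/(p*(p - 7))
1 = 1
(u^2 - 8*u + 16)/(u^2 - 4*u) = (u - 4)/u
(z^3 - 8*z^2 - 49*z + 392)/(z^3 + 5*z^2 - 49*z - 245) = (z - 8)/(z + 5)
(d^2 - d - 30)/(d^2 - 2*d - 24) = (d + 5)/(d + 4)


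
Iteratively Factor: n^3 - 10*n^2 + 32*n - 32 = (n - 4)*(n^2 - 6*n + 8) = (n - 4)^2*(n - 2)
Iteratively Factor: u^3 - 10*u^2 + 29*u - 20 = (u - 4)*(u^2 - 6*u + 5) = (u - 4)*(u - 1)*(u - 5)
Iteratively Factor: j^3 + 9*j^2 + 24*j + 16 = (j + 4)*(j^2 + 5*j + 4) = (j + 4)^2*(j + 1)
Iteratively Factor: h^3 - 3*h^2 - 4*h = (h)*(h^2 - 3*h - 4) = h*(h + 1)*(h - 4)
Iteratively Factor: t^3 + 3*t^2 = (t + 3)*(t^2) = t*(t + 3)*(t)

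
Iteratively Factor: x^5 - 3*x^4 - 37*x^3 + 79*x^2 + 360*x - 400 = (x - 5)*(x^4 + 2*x^3 - 27*x^2 - 56*x + 80) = (x - 5)*(x - 1)*(x^3 + 3*x^2 - 24*x - 80) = (x - 5)^2*(x - 1)*(x^2 + 8*x + 16) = (x - 5)^2*(x - 1)*(x + 4)*(x + 4)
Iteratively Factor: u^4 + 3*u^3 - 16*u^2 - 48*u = (u + 3)*(u^3 - 16*u) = (u - 4)*(u + 3)*(u^2 + 4*u) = u*(u - 4)*(u + 3)*(u + 4)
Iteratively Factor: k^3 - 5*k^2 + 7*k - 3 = (k - 1)*(k^2 - 4*k + 3) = (k - 3)*(k - 1)*(k - 1)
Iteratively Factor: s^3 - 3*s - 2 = (s + 1)*(s^2 - s - 2) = (s + 1)^2*(s - 2)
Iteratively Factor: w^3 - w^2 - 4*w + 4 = (w - 2)*(w^2 + w - 2) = (w - 2)*(w + 2)*(w - 1)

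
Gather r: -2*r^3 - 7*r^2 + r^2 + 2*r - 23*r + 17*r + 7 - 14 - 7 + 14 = -2*r^3 - 6*r^2 - 4*r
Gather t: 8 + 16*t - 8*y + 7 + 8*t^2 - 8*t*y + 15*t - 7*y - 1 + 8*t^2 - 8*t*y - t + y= 16*t^2 + t*(30 - 16*y) - 14*y + 14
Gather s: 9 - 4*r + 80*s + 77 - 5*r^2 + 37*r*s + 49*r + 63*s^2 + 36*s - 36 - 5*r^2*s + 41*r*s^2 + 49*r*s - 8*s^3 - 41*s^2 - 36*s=-5*r^2 + 45*r - 8*s^3 + s^2*(41*r + 22) + s*(-5*r^2 + 86*r + 80) + 50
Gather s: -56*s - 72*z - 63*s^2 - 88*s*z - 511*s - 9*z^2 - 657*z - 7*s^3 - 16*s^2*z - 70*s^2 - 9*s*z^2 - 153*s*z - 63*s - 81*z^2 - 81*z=-7*s^3 + s^2*(-16*z - 133) + s*(-9*z^2 - 241*z - 630) - 90*z^2 - 810*z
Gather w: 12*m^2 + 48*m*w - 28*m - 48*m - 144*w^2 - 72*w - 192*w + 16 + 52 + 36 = 12*m^2 - 76*m - 144*w^2 + w*(48*m - 264) + 104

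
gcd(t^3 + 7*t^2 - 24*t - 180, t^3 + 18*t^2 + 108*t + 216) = t^2 + 12*t + 36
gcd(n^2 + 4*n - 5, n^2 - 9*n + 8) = n - 1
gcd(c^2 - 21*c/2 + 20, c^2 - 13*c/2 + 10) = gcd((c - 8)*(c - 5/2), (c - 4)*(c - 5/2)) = c - 5/2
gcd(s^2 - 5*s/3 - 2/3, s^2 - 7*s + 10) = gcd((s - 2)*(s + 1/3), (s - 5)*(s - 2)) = s - 2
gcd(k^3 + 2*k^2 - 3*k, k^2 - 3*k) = k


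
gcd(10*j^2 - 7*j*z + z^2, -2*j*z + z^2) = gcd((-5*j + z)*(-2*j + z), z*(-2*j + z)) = -2*j + z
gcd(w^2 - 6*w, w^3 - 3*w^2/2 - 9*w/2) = w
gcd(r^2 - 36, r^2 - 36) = r^2 - 36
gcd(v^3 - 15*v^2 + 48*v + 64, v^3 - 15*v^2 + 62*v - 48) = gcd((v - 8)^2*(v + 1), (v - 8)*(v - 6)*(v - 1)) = v - 8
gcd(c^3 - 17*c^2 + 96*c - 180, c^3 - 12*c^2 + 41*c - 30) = c^2 - 11*c + 30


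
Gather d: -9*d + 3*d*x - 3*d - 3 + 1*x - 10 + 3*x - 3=d*(3*x - 12) + 4*x - 16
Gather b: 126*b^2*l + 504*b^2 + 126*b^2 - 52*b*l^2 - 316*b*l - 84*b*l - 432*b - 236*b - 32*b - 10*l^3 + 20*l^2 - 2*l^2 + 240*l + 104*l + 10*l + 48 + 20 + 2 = b^2*(126*l + 630) + b*(-52*l^2 - 400*l - 700) - 10*l^3 + 18*l^2 + 354*l + 70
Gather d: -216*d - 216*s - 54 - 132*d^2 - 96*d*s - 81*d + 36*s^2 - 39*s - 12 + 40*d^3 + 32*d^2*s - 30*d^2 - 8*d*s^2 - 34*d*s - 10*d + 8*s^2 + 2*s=40*d^3 + d^2*(32*s - 162) + d*(-8*s^2 - 130*s - 307) + 44*s^2 - 253*s - 66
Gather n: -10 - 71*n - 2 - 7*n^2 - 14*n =-7*n^2 - 85*n - 12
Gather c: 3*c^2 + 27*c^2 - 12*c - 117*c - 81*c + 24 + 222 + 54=30*c^2 - 210*c + 300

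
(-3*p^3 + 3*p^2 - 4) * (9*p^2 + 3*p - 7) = -27*p^5 + 18*p^4 + 30*p^3 - 57*p^2 - 12*p + 28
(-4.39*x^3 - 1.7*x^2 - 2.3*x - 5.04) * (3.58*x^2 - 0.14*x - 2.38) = -15.7162*x^5 - 5.4714*x^4 + 2.4522*x^3 - 13.6752*x^2 + 6.1796*x + 11.9952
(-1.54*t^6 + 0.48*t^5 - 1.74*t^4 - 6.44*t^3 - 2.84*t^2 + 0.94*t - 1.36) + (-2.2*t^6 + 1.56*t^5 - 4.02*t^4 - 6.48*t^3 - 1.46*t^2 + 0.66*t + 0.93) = -3.74*t^6 + 2.04*t^5 - 5.76*t^4 - 12.92*t^3 - 4.3*t^2 + 1.6*t - 0.43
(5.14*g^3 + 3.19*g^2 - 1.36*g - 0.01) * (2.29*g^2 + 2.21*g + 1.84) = 11.7706*g^5 + 18.6645*g^4 + 13.3931*g^3 + 2.8411*g^2 - 2.5245*g - 0.0184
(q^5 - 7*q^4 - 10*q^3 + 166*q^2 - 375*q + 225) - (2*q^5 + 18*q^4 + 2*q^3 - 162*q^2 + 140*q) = -q^5 - 25*q^4 - 12*q^3 + 328*q^2 - 515*q + 225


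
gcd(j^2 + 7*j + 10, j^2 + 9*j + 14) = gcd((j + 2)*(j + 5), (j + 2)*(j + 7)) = j + 2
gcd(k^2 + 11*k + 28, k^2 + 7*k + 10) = 1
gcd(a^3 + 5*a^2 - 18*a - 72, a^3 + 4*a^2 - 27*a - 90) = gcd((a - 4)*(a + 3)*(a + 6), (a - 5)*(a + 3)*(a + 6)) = a^2 + 9*a + 18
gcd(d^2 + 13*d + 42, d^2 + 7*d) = d + 7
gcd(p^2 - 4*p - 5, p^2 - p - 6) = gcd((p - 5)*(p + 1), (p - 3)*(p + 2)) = 1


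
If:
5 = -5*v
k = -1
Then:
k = -1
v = -1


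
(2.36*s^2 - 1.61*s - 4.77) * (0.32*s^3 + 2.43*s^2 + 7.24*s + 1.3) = 0.7552*s^5 + 5.2196*s^4 + 11.6477*s^3 - 20.1795*s^2 - 36.6278*s - 6.201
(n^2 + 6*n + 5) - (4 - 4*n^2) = 5*n^2 + 6*n + 1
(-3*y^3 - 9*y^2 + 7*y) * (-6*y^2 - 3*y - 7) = 18*y^5 + 63*y^4 + 6*y^3 + 42*y^2 - 49*y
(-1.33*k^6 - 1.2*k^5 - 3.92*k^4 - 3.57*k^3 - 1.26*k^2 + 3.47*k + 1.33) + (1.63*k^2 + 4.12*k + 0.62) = -1.33*k^6 - 1.2*k^5 - 3.92*k^4 - 3.57*k^3 + 0.37*k^2 + 7.59*k + 1.95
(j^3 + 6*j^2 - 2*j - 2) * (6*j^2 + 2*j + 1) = 6*j^5 + 38*j^4 + j^3 - 10*j^2 - 6*j - 2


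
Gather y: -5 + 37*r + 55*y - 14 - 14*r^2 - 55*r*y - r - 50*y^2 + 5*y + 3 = -14*r^2 + 36*r - 50*y^2 + y*(60 - 55*r) - 16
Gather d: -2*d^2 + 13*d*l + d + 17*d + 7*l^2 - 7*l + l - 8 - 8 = -2*d^2 + d*(13*l + 18) + 7*l^2 - 6*l - 16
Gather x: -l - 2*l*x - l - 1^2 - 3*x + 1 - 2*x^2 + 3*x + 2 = -2*l*x - 2*l - 2*x^2 + 2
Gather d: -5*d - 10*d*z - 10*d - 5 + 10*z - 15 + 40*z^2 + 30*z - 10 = d*(-10*z - 15) + 40*z^2 + 40*z - 30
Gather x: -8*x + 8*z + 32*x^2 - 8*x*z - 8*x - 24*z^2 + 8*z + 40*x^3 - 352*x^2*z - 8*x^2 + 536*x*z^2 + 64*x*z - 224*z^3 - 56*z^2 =40*x^3 + x^2*(24 - 352*z) + x*(536*z^2 + 56*z - 16) - 224*z^3 - 80*z^2 + 16*z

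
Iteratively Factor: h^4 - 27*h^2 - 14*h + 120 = (h + 3)*(h^3 - 3*h^2 - 18*h + 40) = (h + 3)*(h + 4)*(h^2 - 7*h + 10) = (h - 2)*(h + 3)*(h + 4)*(h - 5)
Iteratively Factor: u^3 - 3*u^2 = (u)*(u^2 - 3*u) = u*(u - 3)*(u)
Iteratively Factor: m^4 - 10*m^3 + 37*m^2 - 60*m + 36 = (m - 2)*(m^3 - 8*m^2 + 21*m - 18) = (m - 2)^2*(m^2 - 6*m + 9) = (m - 3)*(m - 2)^2*(m - 3)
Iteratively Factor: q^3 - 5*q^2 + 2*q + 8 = (q - 2)*(q^2 - 3*q - 4) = (q - 2)*(q + 1)*(q - 4)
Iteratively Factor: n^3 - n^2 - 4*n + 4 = (n - 2)*(n^2 + n - 2) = (n - 2)*(n + 2)*(n - 1)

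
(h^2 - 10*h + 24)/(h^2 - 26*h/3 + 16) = 3*(h - 4)/(3*h - 8)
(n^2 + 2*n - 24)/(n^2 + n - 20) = (n + 6)/(n + 5)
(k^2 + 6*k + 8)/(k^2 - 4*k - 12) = (k + 4)/(k - 6)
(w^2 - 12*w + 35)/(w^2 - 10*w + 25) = (w - 7)/(w - 5)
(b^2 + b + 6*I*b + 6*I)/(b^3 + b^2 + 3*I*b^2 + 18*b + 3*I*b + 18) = 1/(b - 3*I)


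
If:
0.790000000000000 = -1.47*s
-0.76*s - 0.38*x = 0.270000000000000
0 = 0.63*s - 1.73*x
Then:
No Solution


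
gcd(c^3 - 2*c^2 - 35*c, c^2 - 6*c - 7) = c - 7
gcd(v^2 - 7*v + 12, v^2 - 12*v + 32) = v - 4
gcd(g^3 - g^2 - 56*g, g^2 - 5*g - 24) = g - 8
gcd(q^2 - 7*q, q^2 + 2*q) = q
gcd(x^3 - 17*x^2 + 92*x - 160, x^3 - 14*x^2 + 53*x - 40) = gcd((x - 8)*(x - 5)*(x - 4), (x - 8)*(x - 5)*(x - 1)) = x^2 - 13*x + 40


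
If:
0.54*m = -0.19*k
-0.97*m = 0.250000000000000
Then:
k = 0.73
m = -0.26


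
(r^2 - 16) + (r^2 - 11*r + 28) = 2*r^2 - 11*r + 12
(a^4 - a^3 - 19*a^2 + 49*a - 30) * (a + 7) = a^5 + 6*a^4 - 26*a^3 - 84*a^2 + 313*a - 210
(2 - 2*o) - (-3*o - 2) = o + 4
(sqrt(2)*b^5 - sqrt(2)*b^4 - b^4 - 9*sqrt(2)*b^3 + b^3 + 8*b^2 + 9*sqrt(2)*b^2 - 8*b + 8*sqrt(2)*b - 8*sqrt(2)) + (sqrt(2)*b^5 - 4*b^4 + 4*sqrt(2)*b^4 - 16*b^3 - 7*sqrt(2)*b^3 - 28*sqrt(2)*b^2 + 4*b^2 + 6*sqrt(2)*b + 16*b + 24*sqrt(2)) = 2*sqrt(2)*b^5 - 5*b^4 + 3*sqrt(2)*b^4 - 16*sqrt(2)*b^3 - 15*b^3 - 19*sqrt(2)*b^2 + 12*b^2 + 8*b + 14*sqrt(2)*b + 16*sqrt(2)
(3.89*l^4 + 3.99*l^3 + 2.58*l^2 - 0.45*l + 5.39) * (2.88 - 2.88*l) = -11.2032*l^5 - 0.288*l^4 + 4.0608*l^3 + 8.7264*l^2 - 16.8192*l + 15.5232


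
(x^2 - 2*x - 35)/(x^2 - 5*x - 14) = (x + 5)/(x + 2)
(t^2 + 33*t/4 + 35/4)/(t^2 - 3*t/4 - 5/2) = (t + 7)/(t - 2)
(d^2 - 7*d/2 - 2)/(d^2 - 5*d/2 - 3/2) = (d - 4)/(d - 3)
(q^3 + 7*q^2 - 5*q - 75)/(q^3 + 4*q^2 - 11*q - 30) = (q + 5)/(q + 2)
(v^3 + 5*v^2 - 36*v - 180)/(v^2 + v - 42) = (v^2 + 11*v + 30)/(v + 7)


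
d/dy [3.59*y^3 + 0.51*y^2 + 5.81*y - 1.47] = 10.77*y^2 + 1.02*y + 5.81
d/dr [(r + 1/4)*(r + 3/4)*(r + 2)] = 3*r^2 + 6*r + 35/16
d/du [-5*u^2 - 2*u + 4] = -10*u - 2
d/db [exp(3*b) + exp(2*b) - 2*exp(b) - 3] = (3*exp(2*b) + 2*exp(b) - 2)*exp(b)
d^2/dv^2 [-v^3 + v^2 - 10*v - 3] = 2 - 6*v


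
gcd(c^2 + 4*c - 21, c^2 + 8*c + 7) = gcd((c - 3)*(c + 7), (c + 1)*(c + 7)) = c + 7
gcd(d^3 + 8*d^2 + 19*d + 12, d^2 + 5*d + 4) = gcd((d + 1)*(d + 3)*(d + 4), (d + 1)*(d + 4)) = d^2 + 5*d + 4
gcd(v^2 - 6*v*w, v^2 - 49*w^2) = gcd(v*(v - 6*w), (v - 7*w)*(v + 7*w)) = 1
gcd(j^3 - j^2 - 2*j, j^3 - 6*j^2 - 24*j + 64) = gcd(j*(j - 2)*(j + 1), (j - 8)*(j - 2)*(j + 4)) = j - 2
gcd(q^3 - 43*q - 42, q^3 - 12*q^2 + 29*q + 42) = q^2 - 6*q - 7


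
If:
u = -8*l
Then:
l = -u/8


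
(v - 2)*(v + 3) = v^2 + v - 6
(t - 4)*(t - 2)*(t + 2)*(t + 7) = t^4 + 3*t^3 - 32*t^2 - 12*t + 112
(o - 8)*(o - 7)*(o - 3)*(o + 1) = o^4 - 17*o^3 + 83*o^2 - 67*o - 168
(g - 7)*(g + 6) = g^2 - g - 42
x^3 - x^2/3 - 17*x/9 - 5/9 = (x - 5/3)*(x + 1/3)*(x + 1)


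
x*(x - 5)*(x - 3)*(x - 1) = x^4 - 9*x^3 + 23*x^2 - 15*x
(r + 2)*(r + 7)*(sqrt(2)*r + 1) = sqrt(2)*r^3 + r^2 + 9*sqrt(2)*r^2 + 9*r + 14*sqrt(2)*r + 14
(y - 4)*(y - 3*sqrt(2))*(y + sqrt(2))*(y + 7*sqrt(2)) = y^4 - 4*y^3 + 5*sqrt(2)*y^3 - 34*y^2 - 20*sqrt(2)*y^2 - 42*sqrt(2)*y + 136*y + 168*sqrt(2)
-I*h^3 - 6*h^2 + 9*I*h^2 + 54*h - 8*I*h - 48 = (h - 8)*(h - 6*I)*(-I*h + I)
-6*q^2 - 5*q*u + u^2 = (-6*q + u)*(q + u)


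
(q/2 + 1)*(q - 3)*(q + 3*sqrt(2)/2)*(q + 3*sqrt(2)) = q^4/2 - q^3/2 + 9*sqrt(2)*q^3/4 - 9*sqrt(2)*q^2/4 + 3*q^2/2 - 27*sqrt(2)*q/2 - 9*q/2 - 27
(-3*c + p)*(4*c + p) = -12*c^2 + c*p + p^2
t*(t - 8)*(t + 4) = t^3 - 4*t^2 - 32*t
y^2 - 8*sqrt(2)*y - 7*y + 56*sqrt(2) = (y - 7)*(y - 8*sqrt(2))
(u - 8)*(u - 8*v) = u^2 - 8*u*v - 8*u + 64*v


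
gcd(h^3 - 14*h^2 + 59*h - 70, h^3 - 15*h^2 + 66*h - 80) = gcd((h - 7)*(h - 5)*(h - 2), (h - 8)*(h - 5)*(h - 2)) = h^2 - 7*h + 10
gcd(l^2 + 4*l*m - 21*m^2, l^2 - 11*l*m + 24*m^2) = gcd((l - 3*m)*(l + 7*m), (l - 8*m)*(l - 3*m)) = l - 3*m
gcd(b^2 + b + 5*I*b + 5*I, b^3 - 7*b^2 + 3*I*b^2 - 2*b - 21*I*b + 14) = 1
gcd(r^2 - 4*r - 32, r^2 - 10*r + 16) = r - 8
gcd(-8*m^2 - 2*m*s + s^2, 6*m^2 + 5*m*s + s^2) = 2*m + s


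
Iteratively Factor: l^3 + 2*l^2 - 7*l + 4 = (l - 1)*(l^2 + 3*l - 4) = (l - 1)^2*(l + 4)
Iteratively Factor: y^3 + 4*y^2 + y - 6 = (y + 3)*(y^2 + y - 2) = (y - 1)*(y + 3)*(y + 2)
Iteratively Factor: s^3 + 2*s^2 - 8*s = (s + 4)*(s^2 - 2*s) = (s - 2)*(s + 4)*(s)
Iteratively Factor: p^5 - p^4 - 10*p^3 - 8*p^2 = (p + 2)*(p^4 - 3*p^3 - 4*p^2) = (p + 1)*(p + 2)*(p^3 - 4*p^2) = p*(p + 1)*(p + 2)*(p^2 - 4*p) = p^2*(p + 1)*(p + 2)*(p - 4)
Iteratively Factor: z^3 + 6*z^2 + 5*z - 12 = (z - 1)*(z^2 + 7*z + 12) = (z - 1)*(z + 3)*(z + 4)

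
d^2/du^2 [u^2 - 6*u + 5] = 2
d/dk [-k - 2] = -1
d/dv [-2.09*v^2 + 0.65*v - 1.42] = 0.65 - 4.18*v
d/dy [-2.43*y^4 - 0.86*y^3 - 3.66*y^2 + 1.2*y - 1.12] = -9.72*y^3 - 2.58*y^2 - 7.32*y + 1.2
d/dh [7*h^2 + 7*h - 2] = 14*h + 7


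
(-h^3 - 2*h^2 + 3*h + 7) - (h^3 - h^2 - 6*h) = -2*h^3 - h^2 + 9*h + 7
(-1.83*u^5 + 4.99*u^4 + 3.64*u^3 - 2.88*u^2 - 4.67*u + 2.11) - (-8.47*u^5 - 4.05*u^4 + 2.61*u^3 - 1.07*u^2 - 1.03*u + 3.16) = 6.64*u^5 + 9.04*u^4 + 1.03*u^3 - 1.81*u^2 - 3.64*u - 1.05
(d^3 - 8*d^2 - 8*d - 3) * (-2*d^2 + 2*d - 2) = -2*d^5 + 18*d^4 - 2*d^3 + 6*d^2 + 10*d + 6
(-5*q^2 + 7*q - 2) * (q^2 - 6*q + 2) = -5*q^4 + 37*q^3 - 54*q^2 + 26*q - 4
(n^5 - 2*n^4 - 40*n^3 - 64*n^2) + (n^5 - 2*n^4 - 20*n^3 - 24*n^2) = 2*n^5 - 4*n^4 - 60*n^3 - 88*n^2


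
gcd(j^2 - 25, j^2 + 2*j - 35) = j - 5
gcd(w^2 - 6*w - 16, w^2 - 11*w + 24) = w - 8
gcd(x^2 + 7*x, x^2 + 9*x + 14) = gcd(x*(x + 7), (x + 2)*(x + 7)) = x + 7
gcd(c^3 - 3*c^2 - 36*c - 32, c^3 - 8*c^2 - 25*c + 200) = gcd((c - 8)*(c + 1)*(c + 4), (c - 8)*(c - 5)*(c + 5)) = c - 8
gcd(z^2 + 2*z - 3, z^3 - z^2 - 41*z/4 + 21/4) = z + 3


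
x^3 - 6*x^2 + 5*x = x*(x - 5)*(x - 1)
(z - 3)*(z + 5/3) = z^2 - 4*z/3 - 5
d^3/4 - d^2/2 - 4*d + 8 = (d/4 + 1)*(d - 4)*(d - 2)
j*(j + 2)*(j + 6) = j^3 + 8*j^2 + 12*j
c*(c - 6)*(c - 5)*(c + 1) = c^4 - 10*c^3 + 19*c^2 + 30*c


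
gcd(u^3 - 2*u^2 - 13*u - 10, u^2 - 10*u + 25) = u - 5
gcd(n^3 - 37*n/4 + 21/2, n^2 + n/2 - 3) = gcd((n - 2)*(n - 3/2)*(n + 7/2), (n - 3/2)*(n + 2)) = n - 3/2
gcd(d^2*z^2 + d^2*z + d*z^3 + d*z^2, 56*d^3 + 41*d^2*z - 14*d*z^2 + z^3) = d + z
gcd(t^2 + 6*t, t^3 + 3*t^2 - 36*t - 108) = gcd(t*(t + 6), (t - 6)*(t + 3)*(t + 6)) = t + 6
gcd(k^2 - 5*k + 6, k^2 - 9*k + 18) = k - 3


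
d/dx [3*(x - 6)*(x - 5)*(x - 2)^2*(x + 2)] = 15*x^4 - 156*x^3 + 432*x^2 - 48*x - 624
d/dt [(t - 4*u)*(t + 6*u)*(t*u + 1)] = 3*t^2*u + 4*t*u^2 + 2*t - 24*u^3 + 2*u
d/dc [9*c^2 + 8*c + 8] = 18*c + 8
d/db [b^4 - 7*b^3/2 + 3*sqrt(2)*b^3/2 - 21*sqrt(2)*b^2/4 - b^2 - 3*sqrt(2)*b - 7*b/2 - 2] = 4*b^3 - 21*b^2/2 + 9*sqrt(2)*b^2/2 - 21*sqrt(2)*b/2 - 2*b - 3*sqrt(2) - 7/2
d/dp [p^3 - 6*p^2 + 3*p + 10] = 3*p^2 - 12*p + 3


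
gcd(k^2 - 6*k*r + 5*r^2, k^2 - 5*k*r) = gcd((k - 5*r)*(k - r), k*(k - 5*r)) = -k + 5*r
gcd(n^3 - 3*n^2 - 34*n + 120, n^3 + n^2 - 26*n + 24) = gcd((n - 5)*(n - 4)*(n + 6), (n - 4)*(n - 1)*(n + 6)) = n^2 + 2*n - 24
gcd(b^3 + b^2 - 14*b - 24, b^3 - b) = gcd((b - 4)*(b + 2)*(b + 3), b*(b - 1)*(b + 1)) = 1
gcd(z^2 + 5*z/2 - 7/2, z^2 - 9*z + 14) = 1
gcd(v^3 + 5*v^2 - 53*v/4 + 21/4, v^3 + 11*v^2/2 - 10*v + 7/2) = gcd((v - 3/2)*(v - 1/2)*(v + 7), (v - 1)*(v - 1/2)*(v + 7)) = v^2 + 13*v/2 - 7/2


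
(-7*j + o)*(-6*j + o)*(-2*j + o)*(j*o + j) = -84*j^4*o - 84*j^4 + 68*j^3*o^2 + 68*j^3*o - 15*j^2*o^3 - 15*j^2*o^2 + j*o^4 + j*o^3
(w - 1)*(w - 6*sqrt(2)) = w^2 - 6*sqrt(2)*w - w + 6*sqrt(2)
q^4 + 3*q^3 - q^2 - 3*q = q*(q - 1)*(q + 1)*(q + 3)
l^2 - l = l*(l - 1)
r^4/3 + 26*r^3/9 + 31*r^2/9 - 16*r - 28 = (r/3 + 1)*(r - 7/3)*(r + 2)*(r + 6)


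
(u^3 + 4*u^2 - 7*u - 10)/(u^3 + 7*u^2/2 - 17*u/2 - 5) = 2*(u + 1)/(2*u + 1)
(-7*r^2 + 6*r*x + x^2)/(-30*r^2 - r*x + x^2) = (7*r^2 - 6*r*x - x^2)/(30*r^2 + r*x - x^2)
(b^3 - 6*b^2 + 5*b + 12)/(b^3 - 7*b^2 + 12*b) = (b + 1)/b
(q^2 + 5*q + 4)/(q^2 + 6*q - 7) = (q^2 + 5*q + 4)/(q^2 + 6*q - 7)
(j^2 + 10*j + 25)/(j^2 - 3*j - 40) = (j + 5)/(j - 8)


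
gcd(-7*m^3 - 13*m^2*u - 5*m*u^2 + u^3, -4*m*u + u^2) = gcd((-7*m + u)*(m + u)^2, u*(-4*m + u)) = 1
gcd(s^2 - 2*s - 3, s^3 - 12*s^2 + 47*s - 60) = s - 3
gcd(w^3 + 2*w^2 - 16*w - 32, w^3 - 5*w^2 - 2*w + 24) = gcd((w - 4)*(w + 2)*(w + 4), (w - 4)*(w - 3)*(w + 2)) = w^2 - 2*w - 8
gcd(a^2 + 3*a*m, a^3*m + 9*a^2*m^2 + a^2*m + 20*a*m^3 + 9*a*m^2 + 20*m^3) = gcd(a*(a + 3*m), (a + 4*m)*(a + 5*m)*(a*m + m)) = 1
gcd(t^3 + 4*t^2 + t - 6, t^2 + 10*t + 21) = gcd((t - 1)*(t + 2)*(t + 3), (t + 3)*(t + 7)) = t + 3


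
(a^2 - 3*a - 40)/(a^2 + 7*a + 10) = (a - 8)/(a + 2)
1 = 1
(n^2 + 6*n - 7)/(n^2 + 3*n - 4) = (n + 7)/(n + 4)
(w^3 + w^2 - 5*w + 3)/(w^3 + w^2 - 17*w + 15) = (w^2 + 2*w - 3)/(w^2 + 2*w - 15)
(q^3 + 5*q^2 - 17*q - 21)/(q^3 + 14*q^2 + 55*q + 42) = (q - 3)/(q + 6)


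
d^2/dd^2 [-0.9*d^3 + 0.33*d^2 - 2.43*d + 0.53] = 0.66 - 5.4*d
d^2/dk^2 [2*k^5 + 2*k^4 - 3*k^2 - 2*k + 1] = 40*k^3 + 24*k^2 - 6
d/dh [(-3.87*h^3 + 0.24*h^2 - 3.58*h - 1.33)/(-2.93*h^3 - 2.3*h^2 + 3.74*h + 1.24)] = (-7.105427357601e-15*h^5 + 9.6042*h^4 - 49.9264*h^3 - 33.4235*h^2 - 5.5228*h + 0.535)/(8.5849*h^6 + 13.478*h^5 - 16.6264*h^4 - 24.4704*h^3 + 8.2836*h^2 + 9.2752*h + 1.5376)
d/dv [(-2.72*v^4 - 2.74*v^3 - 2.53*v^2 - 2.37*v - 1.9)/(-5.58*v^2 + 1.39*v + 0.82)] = (30.3552*v^5 + 3.9468*v^4 - 16.5388*v^3 - 23.4817*v^2 - 25.3532*v + 0.6976)/(31.1364*v^4 - 15.5124*v^3 - 7.2191*v^2 + 2.2796*v + 0.6724)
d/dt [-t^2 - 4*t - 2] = -2*t - 4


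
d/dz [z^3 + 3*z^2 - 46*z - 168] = 3*z^2 + 6*z - 46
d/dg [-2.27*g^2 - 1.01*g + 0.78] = -4.54*g - 1.01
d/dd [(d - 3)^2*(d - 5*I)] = (d - 3)*(3*d - 3 - 10*I)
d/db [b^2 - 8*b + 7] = 2*b - 8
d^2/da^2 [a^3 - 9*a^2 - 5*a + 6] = 6*a - 18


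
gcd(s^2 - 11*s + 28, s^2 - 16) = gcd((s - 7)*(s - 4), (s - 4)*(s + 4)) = s - 4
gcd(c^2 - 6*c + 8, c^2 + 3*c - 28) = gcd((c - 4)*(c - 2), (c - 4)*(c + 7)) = c - 4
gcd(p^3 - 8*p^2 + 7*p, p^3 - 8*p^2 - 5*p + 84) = p - 7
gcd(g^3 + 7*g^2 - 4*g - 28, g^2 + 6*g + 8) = g + 2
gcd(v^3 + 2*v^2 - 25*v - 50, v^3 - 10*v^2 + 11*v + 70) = v^2 - 3*v - 10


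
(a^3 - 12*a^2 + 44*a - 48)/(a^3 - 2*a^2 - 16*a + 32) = (a - 6)/(a + 4)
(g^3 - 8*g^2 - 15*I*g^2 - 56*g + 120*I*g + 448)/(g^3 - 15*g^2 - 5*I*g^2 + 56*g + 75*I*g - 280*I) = (g^2 - 15*I*g - 56)/(g^2 - g*(7 + 5*I) + 35*I)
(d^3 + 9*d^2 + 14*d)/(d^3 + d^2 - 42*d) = (d + 2)/(d - 6)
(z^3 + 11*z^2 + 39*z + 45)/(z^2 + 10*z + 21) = (z^2 + 8*z + 15)/(z + 7)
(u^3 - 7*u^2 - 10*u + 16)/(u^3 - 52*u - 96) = (u - 1)/(u + 6)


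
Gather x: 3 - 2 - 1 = 0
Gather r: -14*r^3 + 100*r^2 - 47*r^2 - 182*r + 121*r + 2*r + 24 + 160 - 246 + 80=-14*r^3 + 53*r^2 - 59*r + 18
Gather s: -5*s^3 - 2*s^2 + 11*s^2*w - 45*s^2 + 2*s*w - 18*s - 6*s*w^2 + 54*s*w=-5*s^3 + s^2*(11*w - 47) + s*(-6*w^2 + 56*w - 18)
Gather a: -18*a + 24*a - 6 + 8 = 6*a + 2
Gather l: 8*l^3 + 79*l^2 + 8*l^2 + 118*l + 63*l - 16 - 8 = 8*l^3 + 87*l^2 + 181*l - 24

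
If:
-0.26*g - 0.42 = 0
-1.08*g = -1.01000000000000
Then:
No Solution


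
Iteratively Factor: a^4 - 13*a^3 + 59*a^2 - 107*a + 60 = (a - 4)*(a^3 - 9*a^2 + 23*a - 15) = (a - 4)*(a - 1)*(a^2 - 8*a + 15) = (a - 4)*(a - 3)*(a - 1)*(a - 5)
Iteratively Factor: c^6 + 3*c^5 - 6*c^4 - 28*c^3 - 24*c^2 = (c + 2)*(c^5 + c^4 - 8*c^3 - 12*c^2) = c*(c + 2)*(c^4 + c^3 - 8*c^2 - 12*c) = c^2*(c + 2)*(c^3 + c^2 - 8*c - 12) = c^2*(c - 3)*(c + 2)*(c^2 + 4*c + 4) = c^2*(c - 3)*(c + 2)^2*(c + 2)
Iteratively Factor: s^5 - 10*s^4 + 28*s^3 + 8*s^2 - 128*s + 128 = (s - 4)*(s^4 - 6*s^3 + 4*s^2 + 24*s - 32) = (s - 4)*(s + 2)*(s^3 - 8*s^2 + 20*s - 16) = (s - 4)*(s - 2)*(s + 2)*(s^2 - 6*s + 8) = (s - 4)*(s - 2)^2*(s + 2)*(s - 4)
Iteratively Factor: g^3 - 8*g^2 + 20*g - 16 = (g - 2)*(g^2 - 6*g + 8) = (g - 2)^2*(g - 4)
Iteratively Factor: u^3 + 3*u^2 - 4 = (u + 2)*(u^2 + u - 2) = (u + 2)^2*(u - 1)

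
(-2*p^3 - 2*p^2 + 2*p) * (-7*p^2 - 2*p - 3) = 14*p^5 + 18*p^4 - 4*p^3 + 2*p^2 - 6*p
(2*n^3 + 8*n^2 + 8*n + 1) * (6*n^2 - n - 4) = 12*n^5 + 46*n^4 + 32*n^3 - 34*n^2 - 33*n - 4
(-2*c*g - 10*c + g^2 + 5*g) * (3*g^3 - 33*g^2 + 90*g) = -6*c*g^4 + 36*c*g^3 + 150*c*g^2 - 900*c*g + 3*g^5 - 18*g^4 - 75*g^3 + 450*g^2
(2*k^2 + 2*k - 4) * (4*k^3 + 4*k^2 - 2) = 8*k^5 + 16*k^4 - 8*k^3 - 20*k^2 - 4*k + 8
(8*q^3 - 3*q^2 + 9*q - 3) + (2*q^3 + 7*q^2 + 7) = 10*q^3 + 4*q^2 + 9*q + 4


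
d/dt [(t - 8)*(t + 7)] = 2*t - 1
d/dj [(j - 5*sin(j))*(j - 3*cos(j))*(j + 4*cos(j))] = -(j - 5*sin(j))*(j - 3*cos(j))*(4*sin(j) - 1) + (j - 5*sin(j))*(j + 4*cos(j))*(3*sin(j) + 1) - (j - 3*cos(j))*(j + 4*cos(j))*(5*cos(j) - 1)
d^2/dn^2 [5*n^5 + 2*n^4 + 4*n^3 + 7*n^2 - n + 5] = 100*n^3 + 24*n^2 + 24*n + 14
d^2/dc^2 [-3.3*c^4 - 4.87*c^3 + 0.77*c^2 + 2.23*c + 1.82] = -39.6*c^2 - 29.22*c + 1.54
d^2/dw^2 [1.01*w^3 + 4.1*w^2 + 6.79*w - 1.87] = 6.06*w + 8.2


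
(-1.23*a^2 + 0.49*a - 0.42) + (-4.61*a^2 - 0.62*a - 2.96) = -5.84*a^2 - 0.13*a - 3.38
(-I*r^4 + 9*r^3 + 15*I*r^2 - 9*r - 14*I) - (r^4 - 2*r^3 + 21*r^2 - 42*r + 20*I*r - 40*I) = -r^4 - I*r^4 + 11*r^3 - 21*r^2 + 15*I*r^2 + 33*r - 20*I*r + 26*I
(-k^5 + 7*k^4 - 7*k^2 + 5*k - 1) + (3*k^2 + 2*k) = -k^5 + 7*k^4 - 4*k^2 + 7*k - 1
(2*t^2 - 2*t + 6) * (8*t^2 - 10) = 16*t^4 - 16*t^3 + 28*t^2 + 20*t - 60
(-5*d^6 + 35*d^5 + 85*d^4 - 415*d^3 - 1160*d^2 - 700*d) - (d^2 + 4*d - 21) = -5*d^6 + 35*d^5 + 85*d^4 - 415*d^3 - 1161*d^2 - 704*d + 21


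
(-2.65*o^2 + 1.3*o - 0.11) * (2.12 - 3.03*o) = 8.0295*o^3 - 9.557*o^2 + 3.0893*o - 0.2332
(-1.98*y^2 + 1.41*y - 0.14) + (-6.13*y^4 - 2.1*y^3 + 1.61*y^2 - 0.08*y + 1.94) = -6.13*y^4 - 2.1*y^3 - 0.37*y^2 + 1.33*y + 1.8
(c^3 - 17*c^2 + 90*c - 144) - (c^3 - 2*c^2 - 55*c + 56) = -15*c^2 + 145*c - 200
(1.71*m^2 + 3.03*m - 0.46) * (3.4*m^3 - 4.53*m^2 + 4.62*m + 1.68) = 5.814*m^5 + 2.5557*m^4 - 7.3897*m^3 + 18.9552*m^2 + 2.9652*m - 0.7728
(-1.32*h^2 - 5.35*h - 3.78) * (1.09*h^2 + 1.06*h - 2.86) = -1.4388*h^4 - 7.2307*h^3 - 6.016*h^2 + 11.2942*h + 10.8108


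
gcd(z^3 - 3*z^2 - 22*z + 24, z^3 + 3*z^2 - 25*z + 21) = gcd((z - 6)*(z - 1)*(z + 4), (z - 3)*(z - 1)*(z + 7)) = z - 1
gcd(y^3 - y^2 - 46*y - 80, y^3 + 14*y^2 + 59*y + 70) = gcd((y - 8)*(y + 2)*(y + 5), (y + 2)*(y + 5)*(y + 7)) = y^2 + 7*y + 10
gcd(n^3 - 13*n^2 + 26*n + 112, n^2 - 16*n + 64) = n - 8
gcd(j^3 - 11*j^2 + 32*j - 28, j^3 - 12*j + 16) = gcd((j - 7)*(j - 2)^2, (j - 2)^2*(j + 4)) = j^2 - 4*j + 4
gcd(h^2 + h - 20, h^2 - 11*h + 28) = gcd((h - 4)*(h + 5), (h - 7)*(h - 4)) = h - 4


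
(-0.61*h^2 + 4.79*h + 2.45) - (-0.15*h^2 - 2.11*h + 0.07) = -0.46*h^2 + 6.9*h + 2.38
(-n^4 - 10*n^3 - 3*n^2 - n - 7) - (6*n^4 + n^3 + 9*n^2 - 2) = -7*n^4 - 11*n^3 - 12*n^2 - n - 5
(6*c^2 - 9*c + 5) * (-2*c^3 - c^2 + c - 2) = -12*c^5 + 12*c^4 + 5*c^3 - 26*c^2 + 23*c - 10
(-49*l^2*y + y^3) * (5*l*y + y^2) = -245*l^3*y^2 - 49*l^2*y^3 + 5*l*y^4 + y^5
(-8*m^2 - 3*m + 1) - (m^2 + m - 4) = -9*m^2 - 4*m + 5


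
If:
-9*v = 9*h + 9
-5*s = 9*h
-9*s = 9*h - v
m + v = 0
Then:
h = 5/31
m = 36/31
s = -9/31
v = -36/31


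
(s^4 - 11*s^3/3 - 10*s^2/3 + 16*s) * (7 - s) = -s^5 + 32*s^4/3 - 67*s^3/3 - 118*s^2/3 + 112*s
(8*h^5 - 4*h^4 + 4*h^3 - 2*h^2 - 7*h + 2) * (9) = 72*h^5 - 36*h^4 + 36*h^3 - 18*h^2 - 63*h + 18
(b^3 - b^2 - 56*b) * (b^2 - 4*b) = b^5 - 5*b^4 - 52*b^3 + 224*b^2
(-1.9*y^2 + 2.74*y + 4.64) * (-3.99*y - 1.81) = 7.581*y^3 - 7.4936*y^2 - 23.473*y - 8.3984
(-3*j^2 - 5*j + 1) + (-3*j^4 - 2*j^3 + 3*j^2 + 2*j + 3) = -3*j^4 - 2*j^3 - 3*j + 4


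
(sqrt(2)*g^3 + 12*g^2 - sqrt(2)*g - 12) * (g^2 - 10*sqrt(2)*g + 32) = sqrt(2)*g^5 - 8*g^4 - 89*sqrt(2)*g^3 + 392*g^2 + 88*sqrt(2)*g - 384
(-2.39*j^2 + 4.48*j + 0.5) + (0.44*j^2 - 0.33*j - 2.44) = -1.95*j^2 + 4.15*j - 1.94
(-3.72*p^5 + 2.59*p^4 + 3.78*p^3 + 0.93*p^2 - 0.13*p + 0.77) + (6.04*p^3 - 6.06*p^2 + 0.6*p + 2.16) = -3.72*p^5 + 2.59*p^4 + 9.82*p^3 - 5.13*p^2 + 0.47*p + 2.93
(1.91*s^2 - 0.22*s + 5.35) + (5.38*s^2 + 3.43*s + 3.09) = 7.29*s^2 + 3.21*s + 8.44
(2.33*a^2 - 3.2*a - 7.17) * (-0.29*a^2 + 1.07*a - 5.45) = -0.6757*a^4 + 3.4211*a^3 - 14.0432*a^2 + 9.7681*a + 39.0765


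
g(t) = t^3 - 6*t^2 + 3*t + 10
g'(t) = 3*t^2 - 12*t + 3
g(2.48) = -4.21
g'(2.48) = -8.31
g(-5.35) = -330.92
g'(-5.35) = 153.07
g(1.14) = 7.10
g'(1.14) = -6.78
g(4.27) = -8.73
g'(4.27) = 6.46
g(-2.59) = -55.39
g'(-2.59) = 54.20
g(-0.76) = 3.82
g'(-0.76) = 13.85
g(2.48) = -4.21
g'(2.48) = -8.31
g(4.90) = -1.71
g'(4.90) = 16.23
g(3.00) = -8.00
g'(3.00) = -6.00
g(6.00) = 28.00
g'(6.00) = 39.00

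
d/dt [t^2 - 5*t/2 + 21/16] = 2*t - 5/2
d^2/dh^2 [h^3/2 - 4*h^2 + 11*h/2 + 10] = 3*h - 8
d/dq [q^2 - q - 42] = 2*q - 1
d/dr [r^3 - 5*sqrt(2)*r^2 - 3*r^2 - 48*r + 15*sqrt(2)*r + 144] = 3*r^2 - 10*sqrt(2)*r - 6*r - 48 + 15*sqrt(2)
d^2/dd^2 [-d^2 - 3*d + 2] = -2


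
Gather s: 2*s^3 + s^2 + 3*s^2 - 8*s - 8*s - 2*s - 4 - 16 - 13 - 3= 2*s^3 + 4*s^2 - 18*s - 36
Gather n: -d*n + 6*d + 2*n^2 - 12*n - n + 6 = 6*d + 2*n^2 + n*(-d - 13) + 6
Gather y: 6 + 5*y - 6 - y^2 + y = -y^2 + 6*y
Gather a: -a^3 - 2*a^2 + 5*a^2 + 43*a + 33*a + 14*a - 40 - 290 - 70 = -a^3 + 3*a^2 + 90*a - 400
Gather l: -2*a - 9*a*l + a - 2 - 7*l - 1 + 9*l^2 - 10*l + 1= -a + 9*l^2 + l*(-9*a - 17) - 2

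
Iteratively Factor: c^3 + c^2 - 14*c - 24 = (c + 2)*(c^2 - c - 12) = (c - 4)*(c + 2)*(c + 3)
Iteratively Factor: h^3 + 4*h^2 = (h)*(h^2 + 4*h) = h^2*(h + 4)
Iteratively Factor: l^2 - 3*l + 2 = (l - 2)*(l - 1)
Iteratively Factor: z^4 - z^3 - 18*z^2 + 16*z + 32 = (z + 1)*(z^3 - 2*z^2 - 16*z + 32) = (z - 4)*(z + 1)*(z^2 + 2*z - 8) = (z - 4)*(z + 1)*(z + 4)*(z - 2)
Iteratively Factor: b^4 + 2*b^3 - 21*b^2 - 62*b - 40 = (b + 4)*(b^3 - 2*b^2 - 13*b - 10) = (b + 2)*(b + 4)*(b^2 - 4*b - 5) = (b + 1)*(b + 2)*(b + 4)*(b - 5)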